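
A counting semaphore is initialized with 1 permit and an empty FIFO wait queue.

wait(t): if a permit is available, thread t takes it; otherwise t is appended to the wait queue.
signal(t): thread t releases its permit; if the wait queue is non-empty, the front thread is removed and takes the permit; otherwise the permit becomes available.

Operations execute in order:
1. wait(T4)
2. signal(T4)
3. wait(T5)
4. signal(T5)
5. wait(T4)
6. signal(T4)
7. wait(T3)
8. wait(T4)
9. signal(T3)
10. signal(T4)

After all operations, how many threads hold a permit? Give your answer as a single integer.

Step 1: wait(T4) -> count=0 queue=[] holders={T4}
Step 2: signal(T4) -> count=1 queue=[] holders={none}
Step 3: wait(T5) -> count=0 queue=[] holders={T5}
Step 4: signal(T5) -> count=1 queue=[] holders={none}
Step 5: wait(T4) -> count=0 queue=[] holders={T4}
Step 6: signal(T4) -> count=1 queue=[] holders={none}
Step 7: wait(T3) -> count=0 queue=[] holders={T3}
Step 8: wait(T4) -> count=0 queue=[T4] holders={T3}
Step 9: signal(T3) -> count=0 queue=[] holders={T4}
Step 10: signal(T4) -> count=1 queue=[] holders={none}
Final holders: {none} -> 0 thread(s)

Answer: 0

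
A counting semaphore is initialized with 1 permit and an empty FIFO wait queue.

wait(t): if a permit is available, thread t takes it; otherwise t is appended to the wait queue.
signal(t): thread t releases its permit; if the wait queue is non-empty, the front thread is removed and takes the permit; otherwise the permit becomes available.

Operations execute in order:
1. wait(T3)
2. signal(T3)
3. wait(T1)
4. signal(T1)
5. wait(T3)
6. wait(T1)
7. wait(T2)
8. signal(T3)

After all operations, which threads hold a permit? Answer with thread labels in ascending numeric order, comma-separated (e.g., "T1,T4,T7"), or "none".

Answer: T1

Derivation:
Step 1: wait(T3) -> count=0 queue=[] holders={T3}
Step 2: signal(T3) -> count=1 queue=[] holders={none}
Step 3: wait(T1) -> count=0 queue=[] holders={T1}
Step 4: signal(T1) -> count=1 queue=[] holders={none}
Step 5: wait(T3) -> count=0 queue=[] holders={T3}
Step 6: wait(T1) -> count=0 queue=[T1] holders={T3}
Step 7: wait(T2) -> count=0 queue=[T1,T2] holders={T3}
Step 8: signal(T3) -> count=0 queue=[T2] holders={T1}
Final holders: T1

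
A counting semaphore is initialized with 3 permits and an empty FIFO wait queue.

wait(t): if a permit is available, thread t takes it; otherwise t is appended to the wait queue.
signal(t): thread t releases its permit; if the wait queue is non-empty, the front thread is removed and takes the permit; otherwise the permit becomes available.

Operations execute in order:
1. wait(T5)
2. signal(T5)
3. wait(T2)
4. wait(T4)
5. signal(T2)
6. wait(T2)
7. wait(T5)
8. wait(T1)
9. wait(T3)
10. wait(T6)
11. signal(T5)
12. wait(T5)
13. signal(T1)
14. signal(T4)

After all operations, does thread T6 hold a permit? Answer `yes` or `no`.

Answer: yes

Derivation:
Step 1: wait(T5) -> count=2 queue=[] holders={T5}
Step 2: signal(T5) -> count=3 queue=[] holders={none}
Step 3: wait(T2) -> count=2 queue=[] holders={T2}
Step 4: wait(T4) -> count=1 queue=[] holders={T2,T4}
Step 5: signal(T2) -> count=2 queue=[] holders={T4}
Step 6: wait(T2) -> count=1 queue=[] holders={T2,T4}
Step 7: wait(T5) -> count=0 queue=[] holders={T2,T4,T5}
Step 8: wait(T1) -> count=0 queue=[T1] holders={T2,T4,T5}
Step 9: wait(T3) -> count=0 queue=[T1,T3] holders={T2,T4,T5}
Step 10: wait(T6) -> count=0 queue=[T1,T3,T6] holders={T2,T4,T5}
Step 11: signal(T5) -> count=0 queue=[T3,T6] holders={T1,T2,T4}
Step 12: wait(T5) -> count=0 queue=[T3,T6,T5] holders={T1,T2,T4}
Step 13: signal(T1) -> count=0 queue=[T6,T5] holders={T2,T3,T4}
Step 14: signal(T4) -> count=0 queue=[T5] holders={T2,T3,T6}
Final holders: {T2,T3,T6} -> T6 in holders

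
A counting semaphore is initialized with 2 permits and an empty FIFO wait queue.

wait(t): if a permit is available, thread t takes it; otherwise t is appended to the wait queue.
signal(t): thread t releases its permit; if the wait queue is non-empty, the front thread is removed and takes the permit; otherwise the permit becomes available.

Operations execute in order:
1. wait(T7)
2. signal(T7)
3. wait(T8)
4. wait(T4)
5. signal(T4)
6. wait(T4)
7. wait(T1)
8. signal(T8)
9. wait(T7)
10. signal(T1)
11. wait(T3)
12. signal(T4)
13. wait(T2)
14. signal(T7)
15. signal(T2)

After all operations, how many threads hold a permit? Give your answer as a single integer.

Answer: 1

Derivation:
Step 1: wait(T7) -> count=1 queue=[] holders={T7}
Step 2: signal(T7) -> count=2 queue=[] holders={none}
Step 3: wait(T8) -> count=1 queue=[] holders={T8}
Step 4: wait(T4) -> count=0 queue=[] holders={T4,T8}
Step 5: signal(T4) -> count=1 queue=[] holders={T8}
Step 6: wait(T4) -> count=0 queue=[] holders={T4,T8}
Step 7: wait(T1) -> count=0 queue=[T1] holders={T4,T8}
Step 8: signal(T8) -> count=0 queue=[] holders={T1,T4}
Step 9: wait(T7) -> count=0 queue=[T7] holders={T1,T4}
Step 10: signal(T1) -> count=0 queue=[] holders={T4,T7}
Step 11: wait(T3) -> count=0 queue=[T3] holders={T4,T7}
Step 12: signal(T4) -> count=0 queue=[] holders={T3,T7}
Step 13: wait(T2) -> count=0 queue=[T2] holders={T3,T7}
Step 14: signal(T7) -> count=0 queue=[] holders={T2,T3}
Step 15: signal(T2) -> count=1 queue=[] holders={T3}
Final holders: {T3} -> 1 thread(s)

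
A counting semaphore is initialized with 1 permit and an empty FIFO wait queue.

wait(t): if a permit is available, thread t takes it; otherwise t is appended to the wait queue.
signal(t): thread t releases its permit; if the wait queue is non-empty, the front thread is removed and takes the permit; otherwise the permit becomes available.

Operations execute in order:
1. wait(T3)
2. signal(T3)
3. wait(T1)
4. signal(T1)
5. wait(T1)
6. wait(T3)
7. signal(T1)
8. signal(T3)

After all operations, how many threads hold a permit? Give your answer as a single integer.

Step 1: wait(T3) -> count=0 queue=[] holders={T3}
Step 2: signal(T3) -> count=1 queue=[] holders={none}
Step 3: wait(T1) -> count=0 queue=[] holders={T1}
Step 4: signal(T1) -> count=1 queue=[] holders={none}
Step 5: wait(T1) -> count=0 queue=[] holders={T1}
Step 6: wait(T3) -> count=0 queue=[T3] holders={T1}
Step 7: signal(T1) -> count=0 queue=[] holders={T3}
Step 8: signal(T3) -> count=1 queue=[] holders={none}
Final holders: {none} -> 0 thread(s)

Answer: 0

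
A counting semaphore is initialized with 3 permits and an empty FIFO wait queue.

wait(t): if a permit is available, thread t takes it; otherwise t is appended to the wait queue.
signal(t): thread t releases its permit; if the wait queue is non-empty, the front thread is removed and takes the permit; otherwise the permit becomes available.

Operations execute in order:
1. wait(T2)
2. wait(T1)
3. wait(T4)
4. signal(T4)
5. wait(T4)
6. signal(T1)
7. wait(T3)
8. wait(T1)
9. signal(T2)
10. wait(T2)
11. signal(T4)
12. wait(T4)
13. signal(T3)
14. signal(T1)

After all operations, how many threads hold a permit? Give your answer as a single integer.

Step 1: wait(T2) -> count=2 queue=[] holders={T2}
Step 2: wait(T1) -> count=1 queue=[] holders={T1,T2}
Step 3: wait(T4) -> count=0 queue=[] holders={T1,T2,T4}
Step 4: signal(T4) -> count=1 queue=[] holders={T1,T2}
Step 5: wait(T4) -> count=0 queue=[] holders={T1,T2,T4}
Step 6: signal(T1) -> count=1 queue=[] holders={T2,T4}
Step 7: wait(T3) -> count=0 queue=[] holders={T2,T3,T4}
Step 8: wait(T1) -> count=0 queue=[T1] holders={T2,T3,T4}
Step 9: signal(T2) -> count=0 queue=[] holders={T1,T3,T4}
Step 10: wait(T2) -> count=0 queue=[T2] holders={T1,T3,T4}
Step 11: signal(T4) -> count=0 queue=[] holders={T1,T2,T3}
Step 12: wait(T4) -> count=0 queue=[T4] holders={T1,T2,T3}
Step 13: signal(T3) -> count=0 queue=[] holders={T1,T2,T4}
Step 14: signal(T1) -> count=1 queue=[] holders={T2,T4}
Final holders: {T2,T4} -> 2 thread(s)

Answer: 2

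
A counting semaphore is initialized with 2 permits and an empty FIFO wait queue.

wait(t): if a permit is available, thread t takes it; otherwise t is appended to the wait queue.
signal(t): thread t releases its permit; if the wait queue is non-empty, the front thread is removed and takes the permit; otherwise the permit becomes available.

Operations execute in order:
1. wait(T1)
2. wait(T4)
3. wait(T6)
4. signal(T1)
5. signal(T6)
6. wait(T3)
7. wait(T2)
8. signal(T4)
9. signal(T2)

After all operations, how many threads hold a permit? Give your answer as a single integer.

Answer: 1

Derivation:
Step 1: wait(T1) -> count=1 queue=[] holders={T1}
Step 2: wait(T4) -> count=0 queue=[] holders={T1,T4}
Step 3: wait(T6) -> count=0 queue=[T6] holders={T1,T4}
Step 4: signal(T1) -> count=0 queue=[] holders={T4,T6}
Step 5: signal(T6) -> count=1 queue=[] holders={T4}
Step 6: wait(T3) -> count=0 queue=[] holders={T3,T4}
Step 7: wait(T2) -> count=0 queue=[T2] holders={T3,T4}
Step 8: signal(T4) -> count=0 queue=[] holders={T2,T3}
Step 9: signal(T2) -> count=1 queue=[] holders={T3}
Final holders: {T3} -> 1 thread(s)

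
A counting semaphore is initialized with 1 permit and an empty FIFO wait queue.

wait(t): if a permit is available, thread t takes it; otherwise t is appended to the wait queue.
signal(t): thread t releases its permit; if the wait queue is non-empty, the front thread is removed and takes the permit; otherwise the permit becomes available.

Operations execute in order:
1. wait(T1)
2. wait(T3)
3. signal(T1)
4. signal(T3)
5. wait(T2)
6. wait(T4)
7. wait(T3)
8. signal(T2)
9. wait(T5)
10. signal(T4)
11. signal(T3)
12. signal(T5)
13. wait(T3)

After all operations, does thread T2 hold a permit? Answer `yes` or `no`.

Step 1: wait(T1) -> count=0 queue=[] holders={T1}
Step 2: wait(T3) -> count=0 queue=[T3] holders={T1}
Step 3: signal(T1) -> count=0 queue=[] holders={T3}
Step 4: signal(T3) -> count=1 queue=[] holders={none}
Step 5: wait(T2) -> count=0 queue=[] holders={T2}
Step 6: wait(T4) -> count=0 queue=[T4] holders={T2}
Step 7: wait(T3) -> count=0 queue=[T4,T3] holders={T2}
Step 8: signal(T2) -> count=0 queue=[T3] holders={T4}
Step 9: wait(T5) -> count=0 queue=[T3,T5] holders={T4}
Step 10: signal(T4) -> count=0 queue=[T5] holders={T3}
Step 11: signal(T3) -> count=0 queue=[] holders={T5}
Step 12: signal(T5) -> count=1 queue=[] holders={none}
Step 13: wait(T3) -> count=0 queue=[] holders={T3}
Final holders: {T3} -> T2 not in holders

Answer: no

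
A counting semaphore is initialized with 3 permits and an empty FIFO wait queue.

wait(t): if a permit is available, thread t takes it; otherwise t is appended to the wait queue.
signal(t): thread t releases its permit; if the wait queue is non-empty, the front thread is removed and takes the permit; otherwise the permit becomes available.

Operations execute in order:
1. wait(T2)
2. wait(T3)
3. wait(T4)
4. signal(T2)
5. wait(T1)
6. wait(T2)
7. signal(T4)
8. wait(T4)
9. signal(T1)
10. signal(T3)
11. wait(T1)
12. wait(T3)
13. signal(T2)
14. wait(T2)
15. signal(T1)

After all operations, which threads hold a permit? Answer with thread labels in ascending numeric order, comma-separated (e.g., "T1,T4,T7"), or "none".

Step 1: wait(T2) -> count=2 queue=[] holders={T2}
Step 2: wait(T3) -> count=1 queue=[] holders={T2,T3}
Step 3: wait(T4) -> count=0 queue=[] holders={T2,T3,T4}
Step 4: signal(T2) -> count=1 queue=[] holders={T3,T4}
Step 5: wait(T1) -> count=0 queue=[] holders={T1,T3,T4}
Step 6: wait(T2) -> count=0 queue=[T2] holders={T1,T3,T4}
Step 7: signal(T4) -> count=0 queue=[] holders={T1,T2,T3}
Step 8: wait(T4) -> count=0 queue=[T4] holders={T1,T2,T3}
Step 9: signal(T1) -> count=0 queue=[] holders={T2,T3,T4}
Step 10: signal(T3) -> count=1 queue=[] holders={T2,T4}
Step 11: wait(T1) -> count=0 queue=[] holders={T1,T2,T4}
Step 12: wait(T3) -> count=0 queue=[T3] holders={T1,T2,T4}
Step 13: signal(T2) -> count=0 queue=[] holders={T1,T3,T4}
Step 14: wait(T2) -> count=0 queue=[T2] holders={T1,T3,T4}
Step 15: signal(T1) -> count=0 queue=[] holders={T2,T3,T4}
Final holders: T2,T3,T4

Answer: T2,T3,T4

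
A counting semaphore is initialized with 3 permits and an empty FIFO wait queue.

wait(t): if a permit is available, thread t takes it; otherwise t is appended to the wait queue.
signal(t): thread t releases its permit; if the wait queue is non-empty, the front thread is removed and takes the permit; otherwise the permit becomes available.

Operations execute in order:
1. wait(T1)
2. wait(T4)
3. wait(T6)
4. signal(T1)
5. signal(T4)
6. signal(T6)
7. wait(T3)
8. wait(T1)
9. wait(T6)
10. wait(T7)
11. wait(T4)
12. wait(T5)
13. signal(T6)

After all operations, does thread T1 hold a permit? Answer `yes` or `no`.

Answer: yes

Derivation:
Step 1: wait(T1) -> count=2 queue=[] holders={T1}
Step 2: wait(T4) -> count=1 queue=[] holders={T1,T4}
Step 3: wait(T6) -> count=0 queue=[] holders={T1,T4,T6}
Step 4: signal(T1) -> count=1 queue=[] holders={T4,T6}
Step 5: signal(T4) -> count=2 queue=[] holders={T6}
Step 6: signal(T6) -> count=3 queue=[] holders={none}
Step 7: wait(T3) -> count=2 queue=[] holders={T3}
Step 8: wait(T1) -> count=1 queue=[] holders={T1,T3}
Step 9: wait(T6) -> count=0 queue=[] holders={T1,T3,T6}
Step 10: wait(T7) -> count=0 queue=[T7] holders={T1,T3,T6}
Step 11: wait(T4) -> count=0 queue=[T7,T4] holders={T1,T3,T6}
Step 12: wait(T5) -> count=0 queue=[T7,T4,T5] holders={T1,T3,T6}
Step 13: signal(T6) -> count=0 queue=[T4,T5] holders={T1,T3,T7}
Final holders: {T1,T3,T7} -> T1 in holders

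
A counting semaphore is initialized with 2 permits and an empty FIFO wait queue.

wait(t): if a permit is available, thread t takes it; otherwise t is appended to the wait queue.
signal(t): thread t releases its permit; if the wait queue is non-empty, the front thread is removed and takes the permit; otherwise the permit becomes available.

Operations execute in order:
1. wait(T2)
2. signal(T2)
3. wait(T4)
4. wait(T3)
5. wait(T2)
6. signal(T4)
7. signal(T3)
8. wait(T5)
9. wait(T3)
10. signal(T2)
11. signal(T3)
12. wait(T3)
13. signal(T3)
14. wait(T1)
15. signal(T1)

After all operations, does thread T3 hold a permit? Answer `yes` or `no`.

Answer: no

Derivation:
Step 1: wait(T2) -> count=1 queue=[] holders={T2}
Step 2: signal(T2) -> count=2 queue=[] holders={none}
Step 3: wait(T4) -> count=1 queue=[] holders={T4}
Step 4: wait(T3) -> count=0 queue=[] holders={T3,T4}
Step 5: wait(T2) -> count=0 queue=[T2] holders={T3,T4}
Step 6: signal(T4) -> count=0 queue=[] holders={T2,T3}
Step 7: signal(T3) -> count=1 queue=[] holders={T2}
Step 8: wait(T5) -> count=0 queue=[] holders={T2,T5}
Step 9: wait(T3) -> count=0 queue=[T3] holders={T2,T5}
Step 10: signal(T2) -> count=0 queue=[] holders={T3,T5}
Step 11: signal(T3) -> count=1 queue=[] holders={T5}
Step 12: wait(T3) -> count=0 queue=[] holders={T3,T5}
Step 13: signal(T3) -> count=1 queue=[] holders={T5}
Step 14: wait(T1) -> count=0 queue=[] holders={T1,T5}
Step 15: signal(T1) -> count=1 queue=[] holders={T5}
Final holders: {T5} -> T3 not in holders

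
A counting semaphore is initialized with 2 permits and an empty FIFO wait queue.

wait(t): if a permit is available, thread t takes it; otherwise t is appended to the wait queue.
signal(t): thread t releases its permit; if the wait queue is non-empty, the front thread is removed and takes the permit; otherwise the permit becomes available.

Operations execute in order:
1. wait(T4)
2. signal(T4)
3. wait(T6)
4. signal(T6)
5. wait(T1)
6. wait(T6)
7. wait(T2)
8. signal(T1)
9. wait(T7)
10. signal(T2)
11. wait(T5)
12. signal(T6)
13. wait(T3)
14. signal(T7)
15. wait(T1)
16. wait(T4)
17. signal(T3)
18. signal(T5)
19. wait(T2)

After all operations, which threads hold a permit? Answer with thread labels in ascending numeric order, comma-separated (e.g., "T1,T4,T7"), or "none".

Answer: T1,T4

Derivation:
Step 1: wait(T4) -> count=1 queue=[] holders={T4}
Step 2: signal(T4) -> count=2 queue=[] holders={none}
Step 3: wait(T6) -> count=1 queue=[] holders={T6}
Step 4: signal(T6) -> count=2 queue=[] holders={none}
Step 5: wait(T1) -> count=1 queue=[] holders={T1}
Step 6: wait(T6) -> count=0 queue=[] holders={T1,T6}
Step 7: wait(T2) -> count=0 queue=[T2] holders={T1,T6}
Step 8: signal(T1) -> count=0 queue=[] holders={T2,T6}
Step 9: wait(T7) -> count=0 queue=[T7] holders={T2,T6}
Step 10: signal(T2) -> count=0 queue=[] holders={T6,T7}
Step 11: wait(T5) -> count=0 queue=[T5] holders={T6,T7}
Step 12: signal(T6) -> count=0 queue=[] holders={T5,T7}
Step 13: wait(T3) -> count=0 queue=[T3] holders={T5,T7}
Step 14: signal(T7) -> count=0 queue=[] holders={T3,T5}
Step 15: wait(T1) -> count=0 queue=[T1] holders={T3,T5}
Step 16: wait(T4) -> count=0 queue=[T1,T4] holders={T3,T5}
Step 17: signal(T3) -> count=0 queue=[T4] holders={T1,T5}
Step 18: signal(T5) -> count=0 queue=[] holders={T1,T4}
Step 19: wait(T2) -> count=0 queue=[T2] holders={T1,T4}
Final holders: T1,T4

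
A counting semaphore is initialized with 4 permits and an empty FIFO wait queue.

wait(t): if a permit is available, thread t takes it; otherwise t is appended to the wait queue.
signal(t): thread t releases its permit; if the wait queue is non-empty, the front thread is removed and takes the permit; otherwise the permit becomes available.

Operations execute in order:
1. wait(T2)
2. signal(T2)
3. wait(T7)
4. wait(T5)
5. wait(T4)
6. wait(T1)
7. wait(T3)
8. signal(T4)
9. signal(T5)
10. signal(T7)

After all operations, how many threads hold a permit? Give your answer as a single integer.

Step 1: wait(T2) -> count=3 queue=[] holders={T2}
Step 2: signal(T2) -> count=4 queue=[] holders={none}
Step 3: wait(T7) -> count=3 queue=[] holders={T7}
Step 4: wait(T5) -> count=2 queue=[] holders={T5,T7}
Step 5: wait(T4) -> count=1 queue=[] holders={T4,T5,T7}
Step 6: wait(T1) -> count=0 queue=[] holders={T1,T4,T5,T7}
Step 7: wait(T3) -> count=0 queue=[T3] holders={T1,T4,T5,T7}
Step 8: signal(T4) -> count=0 queue=[] holders={T1,T3,T5,T7}
Step 9: signal(T5) -> count=1 queue=[] holders={T1,T3,T7}
Step 10: signal(T7) -> count=2 queue=[] holders={T1,T3}
Final holders: {T1,T3} -> 2 thread(s)

Answer: 2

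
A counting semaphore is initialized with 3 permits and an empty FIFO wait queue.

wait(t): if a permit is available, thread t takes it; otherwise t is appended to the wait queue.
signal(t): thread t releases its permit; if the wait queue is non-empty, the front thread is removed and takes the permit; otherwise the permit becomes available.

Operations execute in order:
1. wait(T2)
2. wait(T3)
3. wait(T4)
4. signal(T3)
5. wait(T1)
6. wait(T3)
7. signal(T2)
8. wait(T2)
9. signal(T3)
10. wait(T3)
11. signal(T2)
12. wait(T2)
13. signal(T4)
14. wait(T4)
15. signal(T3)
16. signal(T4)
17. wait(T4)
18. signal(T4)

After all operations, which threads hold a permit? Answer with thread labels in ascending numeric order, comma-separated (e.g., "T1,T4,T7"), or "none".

Step 1: wait(T2) -> count=2 queue=[] holders={T2}
Step 2: wait(T3) -> count=1 queue=[] holders={T2,T3}
Step 3: wait(T4) -> count=0 queue=[] holders={T2,T3,T4}
Step 4: signal(T3) -> count=1 queue=[] holders={T2,T4}
Step 5: wait(T1) -> count=0 queue=[] holders={T1,T2,T4}
Step 6: wait(T3) -> count=0 queue=[T3] holders={T1,T2,T4}
Step 7: signal(T2) -> count=0 queue=[] holders={T1,T3,T4}
Step 8: wait(T2) -> count=0 queue=[T2] holders={T1,T3,T4}
Step 9: signal(T3) -> count=0 queue=[] holders={T1,T2,T4}
Step 10: wait(T3) -> count=0 queue=[T3] holders={T1,T2,T4}
Step 11: signal(T2) -> count=0 queue=[] holders={T1,T3,T4}
Step 12: wait(T2) -> count=0 queue=[T2] holders={T1,T3,T4}
Step 13: signal(T4) -> count=0 queue=[] holders={T1,T2,T3}
Step 14: wait(T4) -> count=0 queue=[T4] holders={T1,T2,T3}
Step 15: signal(T3) -> count=0 queue=[] holders={T1,T2,T4}
Step 16: signal(T4) -> count=1 queue=[] holders={T1,T2}
Step 17: wait(T4) -> count=0 queue=[] holders={T1,T2,T4}
Step 18: signal(T4) -> count=1 queue=[] holders={T1,T2}
Final holders: T1,T2

Answer: T1,T2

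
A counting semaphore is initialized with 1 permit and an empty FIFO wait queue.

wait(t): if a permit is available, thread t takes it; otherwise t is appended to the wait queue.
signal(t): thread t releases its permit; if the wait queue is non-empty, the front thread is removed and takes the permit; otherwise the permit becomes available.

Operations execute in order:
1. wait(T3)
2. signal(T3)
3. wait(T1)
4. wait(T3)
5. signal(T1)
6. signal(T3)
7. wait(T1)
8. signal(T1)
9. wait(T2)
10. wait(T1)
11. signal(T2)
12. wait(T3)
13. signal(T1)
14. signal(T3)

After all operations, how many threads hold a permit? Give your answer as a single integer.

Answer: 0

Derivation:
Step 1: wait(T3) -> count=0 queue=[] holders={T3}
Step 2: signal(T3) -> count=1 queue=[] holders={none}
Step 3: wait(T1) -> count=0 queue=[] holders={T1}
Step 4: wait(T3) -> count=0 queue=[T3] holders={T1}
Step 5: signal(T1) -> count=0 queue=[] holders={T3}
Step 6: signal(T3) -> count=1 queue=[] holders={none}
Step 7: wait(T1) -> count=0 queue=[] holders={T1}
Step 8: signal(T1) -> count=1 queue=[] holders={none}
Step 9: wait(T2) -> count=0 queue=[] holders={T2}
Step 10: wait(T1) -> count=0 queue=[T1] holders={T2}
Step 11: signal(T2) -> count=0 queue=[] holders={T1}
Step 12: wait(T3) -> count=0 queue=[T3] holders={T1}
Step 13: signal(T1) -> count=0 queue=[] holders={T3}
Step 14: signal(T3) -> count=1 queue=[] holders={none}
Final holders: {none} -> 0 thread(s)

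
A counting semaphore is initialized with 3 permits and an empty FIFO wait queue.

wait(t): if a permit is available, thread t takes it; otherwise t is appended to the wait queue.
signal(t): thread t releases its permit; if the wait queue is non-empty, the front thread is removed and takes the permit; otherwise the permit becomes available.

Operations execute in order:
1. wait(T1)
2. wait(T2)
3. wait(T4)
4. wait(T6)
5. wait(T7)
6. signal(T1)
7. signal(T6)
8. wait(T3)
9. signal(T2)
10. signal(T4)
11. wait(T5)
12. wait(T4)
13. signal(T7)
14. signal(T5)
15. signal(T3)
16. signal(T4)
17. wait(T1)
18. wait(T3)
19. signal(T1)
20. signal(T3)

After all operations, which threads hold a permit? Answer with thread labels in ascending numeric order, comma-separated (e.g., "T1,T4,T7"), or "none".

Step 1: wait(T1) -> count=2 queue=[] holders={T1}
Step 2: wait(T2) -> count=1 queue=[] holders={T1,T2}
Step 3: wait(T4) -> count=0 queue=[] holders={T1,T2,T4}
Step 4: wait(T6) -> count=0 queue=[T6] holders={T1,T2,T4}
Step 5: wait(T7) -> count=0 queue=[T6,T7] holders={T1,T2,T4}
Step 6: signal(T1) -> count=0 queue=[T7] holders={T2,T4,T6}
Step 7: signal(T6) -> count=0 queue=[] holders={T2,T4,T7}
Step 8: wait(T3) -> count=0 queue=[T3] holders={T2,T4,T7}
Step 9: signal(T2) -> count=0 queue=[] holders={T3,T4,T7}
Step 10: signal(T4) -> count=1 queue=[] holders={T3,T7}
Step 11: wait(T5) -> count=0 queue=[] holders={T3,T5,T7}
Step 12: wait(T4) -> count=0 queue=[T4] holders={T3,T5,T7}
Step 13: signal(T7) -> count=0 queue=[] holders={T3,T4,T5}
Step 14: signal(T5) -> count=1 queue=[] holders={T3,T4}
Step 15: signal(T3) -> count=2 queue=[] holders={T4}
Step 16: signal(T4) -> count=3 queue=[] holders={none}
Step 17: wait(T1) -> count=2 queue=[] holders={T1}
Step 18: wait(T3) -> count=1 queue=[] holders={T1,T3}
Step 19: signal(T1) -> count=2 queue=[] holders={T3}
Step 20: signal(T3) -> count=3 queue=[] holders={none}
Final holders: none

Answer: none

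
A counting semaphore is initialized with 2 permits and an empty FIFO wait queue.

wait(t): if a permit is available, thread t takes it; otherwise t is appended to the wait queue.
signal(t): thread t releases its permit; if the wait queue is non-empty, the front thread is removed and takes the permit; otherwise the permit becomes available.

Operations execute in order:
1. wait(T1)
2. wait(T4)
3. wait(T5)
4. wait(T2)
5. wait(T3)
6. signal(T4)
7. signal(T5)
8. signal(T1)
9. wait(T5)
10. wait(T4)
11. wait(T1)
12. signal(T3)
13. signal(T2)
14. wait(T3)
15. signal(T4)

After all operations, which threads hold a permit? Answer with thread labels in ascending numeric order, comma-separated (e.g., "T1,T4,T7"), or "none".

Answer: T1,T5

Derivation:
Step 1: wait(T1) -> count=1 queue=[] holders={T1}
Step 2: wait(T4) -> count=0 queue=[] holders={T1,T4}
Step 3: wait(T5) -> count=0 queue=[T5] holders={T1,T4}
Step 4: wait(T2) -> count=0 queue=[T5,T2] holders={T1,T4}
Step 5: wait(T3) -> count=0 queue=[T5,T2,T3] holders={T1,T4}
Step 6: signal(T4) -> count=0 queue=[T2,T3] holders={T1,T5}
Step 7: signal(T5) -> count=0 queue=[T3] holders={T1,T2}
Step 8: signal(T1) -> count=0 queue=[] holders={T2,T3}
Step 9: wait(T5) -> count=0 queue=[T5] holders={T2,T3}
Step 10: wait(T4) -> count=0 queue=[T5,T4] holders={T2,T3}
Step 11: wait(T1) -> count=0 queue=[T5,T4,T1] holders={T2,T3}
Step 12: signal(T3) -> count=0 queue=[T4,T1] holders={T2,T5}
Step 13: signal(T2) -> count=0 queue=[T1] holders={T4,T5}
Step 14: wait(T3) -> count=0 queue=[T1,T3] holders={T4,T5}
Step 15: signal(T4) -> count=0 queue=[T3] holders={T1,T5}
Final holders: T1,T5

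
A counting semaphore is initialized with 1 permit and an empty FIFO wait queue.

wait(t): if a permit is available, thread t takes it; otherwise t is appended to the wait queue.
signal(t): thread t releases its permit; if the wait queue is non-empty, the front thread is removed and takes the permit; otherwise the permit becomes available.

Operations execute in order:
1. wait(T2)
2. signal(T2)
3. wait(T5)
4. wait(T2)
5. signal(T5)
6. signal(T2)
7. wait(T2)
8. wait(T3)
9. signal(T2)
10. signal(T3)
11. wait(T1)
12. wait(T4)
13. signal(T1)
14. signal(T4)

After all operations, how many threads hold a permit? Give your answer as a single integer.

Answer: 0

Derivation:
Step 1: wait(T2) -> count=0 queue=[] holders={T2}
Step 2: signal(T2) -> count=1 queue=[] holders={none}
Step 3: wait(T5) -> count=0 queue=[] holders={T5}
Step 4: wait(T2) -> count=0 queue=[T2] holders={T5}
Step 5: signal(T5) -> count=0 queue=[] holders={T2}
Step 6: signal(T2) -> count=1 queue=[] holders={none}
Step 7: wait(T2) -> count=0 queue=[] holders={T2}
Step 8: wait(T3) -> count=0 queue=[T3] holders={T2}
Step 9: signal(T2) -> count=0 queue=[] holders={T3}
Step 10: signal(T3) -> count=1 queue=[] holders={none}
Step 11: wait(T1) -> count=0 queue=[] holders={T1}
Step 12: wait(T4) -> count=0 queue=[T4] holders={T1}
Step 13: signal(T1) -> count=0 queue=[] holders={T4}
Step 14: signal(T4) -> count=1 queue=[] holders={none}
Final holders: {none} -> 0 thread(s)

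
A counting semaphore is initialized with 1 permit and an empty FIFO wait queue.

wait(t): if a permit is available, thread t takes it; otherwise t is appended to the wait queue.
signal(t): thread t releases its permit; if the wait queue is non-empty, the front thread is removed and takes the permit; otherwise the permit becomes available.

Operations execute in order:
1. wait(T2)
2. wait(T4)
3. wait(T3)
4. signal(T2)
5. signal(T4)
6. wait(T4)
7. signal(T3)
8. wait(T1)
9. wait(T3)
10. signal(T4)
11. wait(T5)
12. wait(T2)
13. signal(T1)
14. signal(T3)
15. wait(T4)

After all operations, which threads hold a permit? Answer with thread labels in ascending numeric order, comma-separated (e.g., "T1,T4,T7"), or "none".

Answer: T5

Derivation:
Step 1: wait(T2) -> count=0 queue=[] holders={T2}
Step 2: wait(T4) -> count=0 queue=[T4] holders={T2}
Step 3: wait(T3) -> count=0 queue=[T4,T3] holders={T2}
Step 4: signal(T2) -> count=0 queue=[T3] holders={T4}
Step 5: signal(T4) -> count=0 queue=[] holders={T3}
Step 6: wait(T4) -> count=0 queue=[T4] holders={T3}
Step 7: signal(T3) -> count=0 queue=[] holders={T4}
Step 8: wait(T1) -> count=0 queue=[T1] holders={T4}
Step 9: wait(T3) -> count=0 queue=[T1,T3] holders={T4}
Step 10: signal(T4) -> count=0 queue=[T3] holders={T1}
Step 11: wait(T5) -> count=0 queue=[T3,T5] holders={T1}
Step 12: wait(T2) -> count=0 queue=[T3,T5,T2] holders={T1}
Step 13: signal(T1) -> count=0 queue=[T5,T2] holders={T3}
Step 14: signal(T3) -> count=0 queue=[T2] holders={T5}
Step 15: wait(T4) -> count=0 queue=[T2,T4] holders={T5}
Final holders: T5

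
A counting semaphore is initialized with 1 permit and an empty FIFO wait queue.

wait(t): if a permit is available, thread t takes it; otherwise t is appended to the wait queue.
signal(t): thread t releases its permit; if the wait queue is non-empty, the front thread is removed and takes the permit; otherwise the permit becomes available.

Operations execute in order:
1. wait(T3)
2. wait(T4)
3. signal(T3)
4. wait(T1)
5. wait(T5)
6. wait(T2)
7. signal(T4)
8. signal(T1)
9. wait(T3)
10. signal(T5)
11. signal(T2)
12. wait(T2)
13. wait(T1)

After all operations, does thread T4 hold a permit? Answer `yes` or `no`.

Step 1: wait(T3) -> count=0 queue=[] holders={T3}
Step 2: wait(T4) -> count=0 queue=[T4] holders={T3}
Step 3: signal(T3) -> count=0 queue=[] holders={T4}
Step 4: wait(T1) -> count=0 queue=[T1] holders={T4}
Step 5: wait(T5) -> count=0 queue=[T1,T5] holders={T4}
Step 6: wait(T2) -> count=0 queue=[T1,T5,T2] holders={T4}
Step 7: signal(T4) -> count=0 queue=[T5,T2] holders={T1}
Step 8: signal(T1) -> count=0 queue=[T2] holders={T5}
Step 9: wait(T3) -> count=0 queue=[T2,T3] holders={T5}
Step 10: signal(T5) -> count=0 queue=[T3] holders={T2}
Step 11: signal(T2) -> count=0 queue=[] holders={T3}
Step 12: wait(T2) -> count=0 queue=[T2] holders={T3}
Step 13: wait(T1) -> count=0 queue=[T2,T1] holders={T3}
Final holders: {T3} -> T4 not in holders

Answer: no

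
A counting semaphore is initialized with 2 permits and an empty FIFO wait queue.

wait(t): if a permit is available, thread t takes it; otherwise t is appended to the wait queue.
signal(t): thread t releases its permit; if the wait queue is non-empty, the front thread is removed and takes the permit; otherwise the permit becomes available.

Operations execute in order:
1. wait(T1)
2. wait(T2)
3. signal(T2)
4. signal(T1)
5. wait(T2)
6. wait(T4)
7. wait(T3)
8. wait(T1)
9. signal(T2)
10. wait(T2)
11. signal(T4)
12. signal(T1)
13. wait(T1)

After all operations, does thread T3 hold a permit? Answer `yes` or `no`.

Answer: yes

Derivation:
Step 1: wait(T1) -> count=1 queue=[] holders={T1}
Step 2: wait(T2) -> count=0 queue=[] holders={T1,T2}
Step 3: signal(T2) -> count=1 queue=[] holders={T1}
Step 4: signal(T1) -> count=2 queue=[] holders={none}
Step 5: wait(T2) -> count=1 queue=[] holders={T2}
Step 6: wait(T4) -> count=0 queue=[] holders={T2,T4}
Step 7: wait(T3) -> count=0 queue=[T3] holders={T2,T4}
Step 8: wait(T1) -> count=0 queue=[T3,T1] holders={T2,T4}
Step 9: signal(T2) -> count=0 queue=[T1] holders={T3,T4}
Step 10: wait(T2) -> count=0 queue=[T1,T2] holders={T3,T4}
Step 11: signal(T4) -> count=0 queue=[T2] holders={T1,T3}
Step 12: signal(T1) -> count=0 queue=[] holders={T2,T3}
Step 13: wait(T1) -> count=0 queue=[T1] holders={T2,T3}
Final holders: {T2,T3} -> T3 in holders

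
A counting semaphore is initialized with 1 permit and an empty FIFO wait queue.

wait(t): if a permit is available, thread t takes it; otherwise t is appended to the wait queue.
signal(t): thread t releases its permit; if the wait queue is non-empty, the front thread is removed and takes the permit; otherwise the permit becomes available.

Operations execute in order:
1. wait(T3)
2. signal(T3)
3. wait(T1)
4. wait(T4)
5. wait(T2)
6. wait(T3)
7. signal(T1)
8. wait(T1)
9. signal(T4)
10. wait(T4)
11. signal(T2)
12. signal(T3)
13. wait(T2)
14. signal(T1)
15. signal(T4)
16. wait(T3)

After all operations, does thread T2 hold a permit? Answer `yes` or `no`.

Step 1: wait(T3) -> count=0 queue=[] holders={T3}
Step 2: signal(T3) -> count=1 queue=[] holders={none}
Step 3: wait(T1) -> count=0 queue=[] holders={T1}
Step 4: wait(T4) -> count=0 queue=[T4] holders={T1}
Step 5: wait(T2) -> count=0 queue=[T4,T2] holders={T1}
Step 6: wait(T3) -> count=0 queue=[T4,T2,T3] holders={T1}
Step 7: signal(T1) -> count=0 queue=[T2,T3] holders={T4}
Step 8: wait(T1) -> count=0 queue=[T2,T3,T1] holders={T4}
Step 9: signal(T4) -> count=0 queue=[T3,T1] holders={T2}
Step 10: wait(T4) -> count=0 queue=[T3,T1,T4] holders={T2}
Step 11: signal(T2) -> count=0 queue=[T1,T4] holders={T3}
Step 12: signal(T3) -> count=0 queue=[T4] holders={T1}
Step 13: wait(T2) -> count=0 queue=[T4,T2] holders={T1}
Step 14: signal(T1) -> count=0 queue=[T2] holders={T4}
Step 15: signal(T4) -> count=0 queue=[] holders={T2}
Step 16: wait(T3) -> count=0 queue=[T3] holders={T2}
Final holders: {T2} -> T2 in holders

Answer: yes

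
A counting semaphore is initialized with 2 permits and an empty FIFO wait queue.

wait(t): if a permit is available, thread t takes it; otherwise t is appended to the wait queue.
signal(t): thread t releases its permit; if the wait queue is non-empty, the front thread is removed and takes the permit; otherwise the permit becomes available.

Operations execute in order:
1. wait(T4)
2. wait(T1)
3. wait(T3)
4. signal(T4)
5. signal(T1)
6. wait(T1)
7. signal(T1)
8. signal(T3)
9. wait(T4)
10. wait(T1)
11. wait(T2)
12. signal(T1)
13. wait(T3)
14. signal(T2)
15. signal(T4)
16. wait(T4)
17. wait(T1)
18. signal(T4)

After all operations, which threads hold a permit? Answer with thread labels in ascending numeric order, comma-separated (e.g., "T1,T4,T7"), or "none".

Step 1: wait(T4) -> count=1 queue=[] holders={T4}
Step 2: wait(T1) -> count=0 queue=[] holders={T1,T4}
Step 3: wait(T3) -> count=0 queue=[T3] holders={T1,T4}
Step 4: signal(T4) -> count=0 queue=[] holders={T1,T3}
Step 5: signal(T1) -> count=1 queue=[] holders={T3}
Step 6: wait(T1) -> count=0 queue=[] holders={T1,T3}
Step 7: signal(T1) -> count=1 queue=[] holders={T3}
Step 8: signal(T3) -> count=2 queue=[] holders={none}
Step 9: wait(T4) -> count=1 queue=[] holders={T4}
Step 10: wait(T1) -> count=0 queue=[] holders={T1,T4}
Step 11: wait(T2) -> count=0 queue=[T2] holders={T1,T4}
Step 12: signal(T1) -> count=0 queue=[] holders={T2,T4}
Step 13: wait(T3) -> count=0 queue=[T3] holders={T2,T4}
Step 14: signal(T2) -> count=0 queue=[] holders={T3,T4}
Step 15: signal(T4) -> count=1 queue=[] holders={T3}
Step 16: wait(T4) -> count=0 queue=[] holders={T3,T4}
Step 17: wait(T1) -> count=0 queue=[T1] holders={T3,T4}
Step 18: signal(T4) -> count=0 queue=[] holders={T1,T3}
Final holders: T1,T3

Answer: T1,T3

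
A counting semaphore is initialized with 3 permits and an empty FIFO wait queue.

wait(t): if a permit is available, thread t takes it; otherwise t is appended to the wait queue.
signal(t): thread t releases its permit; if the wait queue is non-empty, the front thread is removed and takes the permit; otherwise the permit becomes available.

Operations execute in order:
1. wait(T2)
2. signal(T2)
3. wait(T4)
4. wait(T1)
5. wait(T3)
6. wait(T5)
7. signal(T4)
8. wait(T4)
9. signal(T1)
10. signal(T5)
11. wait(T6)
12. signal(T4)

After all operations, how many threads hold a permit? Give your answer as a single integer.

Step 1: wait(T2) -> count=2 queue=[] holders={T2}
Step 2: signal(T2) -> count=3 queue=[] holders={none}
Step 3: wait(T4) -> count=2 queue=[] holders={T4}
Step 4: wait(T1) -> count=1 queue=[] holders={T1,T4}
Step 5: wait(T3) -> count=0 queue=[] holders={T1,T3,T4}
Step 6: wait(T5) -> count=0 queue=[T5] holders={T1,T3,T4}
Step 7: signal(T4) -> count=0 queue=[] holders={T1,T3,T5}
Step 8: wait(T4) -> count=0 queue=[T4] holders={T1,T3,T5}
Step 9: signal(T1) -> count=0 queue=[] holders={T3,T4,T5}
Step 10: signal(T5) -> count=1 queue=[] holders={T3,T4}
Step 11: wait(T6) -> count=0 queue=[] holders={T3,T4,T6}
Step 12: signal(T4) -> count=1 queue=[] holders={T3,T6}
Final holders: {T3,T6} -> 2 thread(s)

Answer: 2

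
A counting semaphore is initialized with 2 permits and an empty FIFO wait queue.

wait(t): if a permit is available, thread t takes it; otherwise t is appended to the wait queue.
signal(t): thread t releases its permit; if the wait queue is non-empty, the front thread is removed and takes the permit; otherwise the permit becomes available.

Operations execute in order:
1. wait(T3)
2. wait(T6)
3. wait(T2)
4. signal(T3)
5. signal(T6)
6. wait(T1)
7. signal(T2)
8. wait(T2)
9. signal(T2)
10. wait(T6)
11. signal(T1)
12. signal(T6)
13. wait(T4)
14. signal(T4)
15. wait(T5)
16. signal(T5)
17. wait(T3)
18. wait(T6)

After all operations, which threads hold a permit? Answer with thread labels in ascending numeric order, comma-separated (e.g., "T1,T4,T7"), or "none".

Step 1: wait(T3) -> count=1 queue=[] holders={T3}
Step 2: wait(T6) -> count=0 queue=[] holders={T3,T6}
Step 3: wait(T2) -> count=0 queue=[T2] holders={T3,T6}
Step 4: signal(T3) -> count=0 queue=[] holders={T2,T6}
Step 5: signal(T6) -> count=1 queue=[] holders={T2}
Step 6: wait(T1) -> count=0 queue=[] holders={T1,T2}
Step 7: signal(T2) -> count=1 queue=[] holders={T1}
Step 8: wait(T2) -> count=0 queue=[] holders={T1,T2}
Step 9: signal(T2) -> count=1 queue=[] holders={T1}
Step 10: wait(T6) -> count=0 queue=[] holders={T1,T6}
Step 11: signal(T1) -> count=1 queue=[] holders={T6}
Step 12: signal(T6) -> count=2 queue=[] holders={none}
Step 13: wait(T4) -> count=1 queue=[] holders={T4}
Step 14: signal(T4) -> count=2 queue=[] holders={none}
Step 15: wait(T5) -> count=1 queue=[] holders={T5}
Step 16: signal(T5) -> count=2 queue=[] holders={none}
Step 17: wait(T3) -> count=1 queue=[] holders={T3}
Step 18: wait(T6) -> count=0 queue=[] holders={T3,T6}
Final holders: T3,T6

Answer: T3,T6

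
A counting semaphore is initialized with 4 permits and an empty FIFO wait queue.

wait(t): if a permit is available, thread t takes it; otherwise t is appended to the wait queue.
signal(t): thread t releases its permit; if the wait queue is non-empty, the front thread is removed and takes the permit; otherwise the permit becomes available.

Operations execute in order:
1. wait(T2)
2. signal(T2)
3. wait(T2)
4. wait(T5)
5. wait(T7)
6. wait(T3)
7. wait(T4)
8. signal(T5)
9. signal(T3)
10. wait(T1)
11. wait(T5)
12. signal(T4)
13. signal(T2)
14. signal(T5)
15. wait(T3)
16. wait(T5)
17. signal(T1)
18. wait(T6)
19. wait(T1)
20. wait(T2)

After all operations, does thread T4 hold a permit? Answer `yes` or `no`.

Answer: no

Derivation:
Step 1: wait(T2) -> count=3 queue=[] holders={T2}
Step 2: signal(T2) -> count=4 queue=[] holders={none}
Step 3: wait(T2) -> count=3 queue=[] holders={T2}
Step 4: wait(T5) -> count=2 queue=[] holders={T2,T5}
Step 5: wait(T7) -> count=1 queue=[] holders={T2,T5,T7}
Step 6: wait(T3) -> count=0 queue=[] holders={T2,T3,T5,T7}
Step 7: wait(T4) -> count=0 queue=[T4] holders={T2,T3,T5,T7}
Step 8: signal(T5) -> count=0 queue=[] holders={T2,T3,T4,T7}
Step 9: signal(T3) -> count=1 queue=[] holders={T2,T4,T7}
Step 10: wait(T1) -> count=0 queue=[] holders={T1,T2,T4,T7}
Step 11: wait(T5) -> count=0 queue=[T5] holders={T1,T2,T4,T7}
Step 12: signal(T4) -> count=0 queue=[] holders={T1,T2,T5,T7}
Step 13: signal(T2) -> count=1 queue=[] holders={T1,T5,T7}
Step 14: signal(T5) -> count=2 queue=[] holders={T1,T7}
Step 15: wait(T3) -> count=1 queue=[] holders={T1,T3,T7}
Step 16: wait(T5) -> count=0 queue=[] holders={T1,T3,T5,T7}
Step 17: signal(T1) -> count=1 queue=[] holders={T3,T5,T7}
Step 18: wait(T6) -> count=0 queue=[] holders={T3,T5,T6,T7}
Step 19: wait(T1) -> count=0 queue=[T1] holders={T3,T5,T6,T7}
Step 20: wait(T2) -> count=0 queue=[T1,T2] holders={T3,T5,T6,T7}
Final holders: {T3,T5,T6,T7} -> T4 not in holders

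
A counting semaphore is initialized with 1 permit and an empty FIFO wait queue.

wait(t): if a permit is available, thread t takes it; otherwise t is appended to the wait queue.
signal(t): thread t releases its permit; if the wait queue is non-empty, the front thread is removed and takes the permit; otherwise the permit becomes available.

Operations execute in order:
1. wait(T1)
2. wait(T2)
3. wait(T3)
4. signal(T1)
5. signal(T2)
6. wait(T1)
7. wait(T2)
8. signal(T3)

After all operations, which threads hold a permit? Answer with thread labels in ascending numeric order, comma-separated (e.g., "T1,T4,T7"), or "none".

Step 1: wait(T1) -> count=0 queue=[] holders={T1}
Step 2: wait(T2) -> count=0 queue=[T2] holders={T1}
Step 3: wait(T3) -> count=0 queue=[T2,T3] holders={T1}
Step 4: signal(T1) -> count=0 queue=[T3] holders={T2}
Step 5: signal(T2) -> count=0 queue=[] holders={T3}
Step 6: wait(T1) -> count=0 queue=[T1] holders={T3}
Step 7: wait(T2) -> count=0 queue=[T1,T2] holders={T3}
Step 8: signal(T3) -> count=0 queue=[T2] holders={T1}
Final holders: T1

Answer: T1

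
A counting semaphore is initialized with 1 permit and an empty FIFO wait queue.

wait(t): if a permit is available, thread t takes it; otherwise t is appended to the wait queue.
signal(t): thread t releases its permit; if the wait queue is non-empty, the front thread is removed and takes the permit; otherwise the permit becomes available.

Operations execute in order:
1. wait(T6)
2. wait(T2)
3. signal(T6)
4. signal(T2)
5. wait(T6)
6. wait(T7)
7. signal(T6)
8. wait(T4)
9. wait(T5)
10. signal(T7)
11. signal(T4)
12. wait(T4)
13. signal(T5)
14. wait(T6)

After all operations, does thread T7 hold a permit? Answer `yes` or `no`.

Answer: no

Derivation:
Step 1: wait(T6) -> count=0 queue=[] holders={T6}
Step 2: wait(T2) -> count=0 queue=[T2] holders={T6}
Step 3: signal(T6) -> count=0 queue=[] holders={T2}
Step 4: signal(T2) -> count=1 queue=[] holders={none}
Step 5: wait(T6) -> count=0 queue=[] holders={T6}
Step 6: wait(T7) -> count=0 queue=[T7] holders={T6}
Step 7: signal(T6) -> count=0 queue=[] holders={T7}
Step 8: wait(T4) -> count=0 queue=[T4] holders={T7}
Step 9: wait(T5) -> count=0 queue=[T4,T5] holders={T7}
Step 10: signal(T7) -> count=0 queue=[T5] holders={T4}
Step 11: signal(T4) -> count=0 queue=[] holders={T5}
Step 12: wait(T4) -> count=0 queue=[T4] holders={T5}
Step 13: signal(T5) -> count=0 queue=[] holders={T4}
Step 14: wait(T6) -> count=0 queue=[T6] holders={T4}
Final holders: {T4} -> T7 not in holders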